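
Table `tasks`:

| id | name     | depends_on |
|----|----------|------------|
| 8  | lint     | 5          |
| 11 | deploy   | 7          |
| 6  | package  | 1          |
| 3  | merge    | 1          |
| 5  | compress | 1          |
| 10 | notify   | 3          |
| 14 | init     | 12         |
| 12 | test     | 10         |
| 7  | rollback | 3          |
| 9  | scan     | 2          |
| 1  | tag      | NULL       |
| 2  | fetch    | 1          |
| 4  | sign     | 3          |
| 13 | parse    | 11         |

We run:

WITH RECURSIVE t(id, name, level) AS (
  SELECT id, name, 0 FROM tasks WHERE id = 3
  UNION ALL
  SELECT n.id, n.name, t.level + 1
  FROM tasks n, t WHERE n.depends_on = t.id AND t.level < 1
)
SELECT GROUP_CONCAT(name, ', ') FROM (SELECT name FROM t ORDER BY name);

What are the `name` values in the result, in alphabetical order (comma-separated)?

Base: id=3 (merge) at level 0.
Iteration 1: rows with depends_on in {3} -> sign (id 4, level 1), rollback (id 7, level 1), notify (id 10, level 1).
Iteration 2: level < 1 fails for all current rows; recursion stops.

merge, notify, rollback, sign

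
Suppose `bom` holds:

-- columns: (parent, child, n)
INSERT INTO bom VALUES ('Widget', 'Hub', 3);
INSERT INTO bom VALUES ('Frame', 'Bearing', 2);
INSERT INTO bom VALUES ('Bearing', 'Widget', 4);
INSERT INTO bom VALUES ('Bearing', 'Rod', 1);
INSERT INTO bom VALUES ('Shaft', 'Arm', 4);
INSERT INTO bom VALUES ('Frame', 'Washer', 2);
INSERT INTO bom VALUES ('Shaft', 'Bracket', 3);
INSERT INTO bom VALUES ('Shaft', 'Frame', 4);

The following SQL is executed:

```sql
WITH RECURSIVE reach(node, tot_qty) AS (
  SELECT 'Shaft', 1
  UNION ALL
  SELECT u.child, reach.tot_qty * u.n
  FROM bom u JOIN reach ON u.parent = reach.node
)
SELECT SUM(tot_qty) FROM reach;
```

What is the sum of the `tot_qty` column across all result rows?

164

Base: (Shaft, tot_qty=1).
Iteration 1: components of {Shaft} -> Arm = 1*4 = 4, Bracket = 1*3 = 3, Frame = 1*4 = 4.
Iteration 2: components of {Arm,Bracket,Frame} -> Bearing = 4*2 = 8, Washer = 4*2 = 8.
Iteration 3: components of {Bearing,Washer} -> Rod = 8*1 = 8, Widget = 8*4 = 32.
Iteration 4: components of {Rod,Widget} -> Hub = 32*3 = 96.
Iteration 5: no further components; recursion stops.
SUM(tot_qty) = 1 + 4 + 3 + 4 + 8 + 8 + 32 + 8 + 96 = 164.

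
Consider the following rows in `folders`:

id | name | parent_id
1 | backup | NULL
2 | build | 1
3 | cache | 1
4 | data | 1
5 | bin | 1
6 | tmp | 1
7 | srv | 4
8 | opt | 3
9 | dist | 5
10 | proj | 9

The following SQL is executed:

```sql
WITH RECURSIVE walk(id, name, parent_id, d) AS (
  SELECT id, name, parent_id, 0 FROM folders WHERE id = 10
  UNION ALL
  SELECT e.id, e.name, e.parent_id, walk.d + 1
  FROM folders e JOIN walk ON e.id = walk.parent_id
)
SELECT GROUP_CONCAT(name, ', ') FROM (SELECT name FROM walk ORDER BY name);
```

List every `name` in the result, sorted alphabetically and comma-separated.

Base: id=10 (proj), parent_id=9, d 0.
Iteration 1: join on id=9 -> dist (id 9, parent_id=5, d 1).
Iteration 2: join on id=5 -> bin (id 5, parent_id=1, d 2).
Iteration 3: join on id=1 -> backup (id 1, parent_id=NULL, d 3).
Iteration 4: parent_id is NULL; no match; recursion stops.

backup, bin, dist, proj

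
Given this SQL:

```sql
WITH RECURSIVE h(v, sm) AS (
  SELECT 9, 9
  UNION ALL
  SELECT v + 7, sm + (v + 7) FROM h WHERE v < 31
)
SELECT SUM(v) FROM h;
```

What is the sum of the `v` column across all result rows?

Base: v=9, sm=9.
Iteration 1: 9 < 31 holds -> v = 9 + 7 = 16, sm = 9 + 16 = 25.
Iteration 2: 16 < 31 holds -> v = 16 + 7 = 23, sm = 25 + 23 = 48.
Iteration 3: 23 < 31 holds -> v = 23 + 7 = 30, sm = 48 + 30 = 78.
Iteration 4: 30 < 31 holds -> v = 30 + 7 = 37, sm = 78 + 37 = 115.
Iteration 5: 37 < 31 fails; recursion stops.
SUM(v) = 9 + 16 + 23 + 30 + 37 = 115.

115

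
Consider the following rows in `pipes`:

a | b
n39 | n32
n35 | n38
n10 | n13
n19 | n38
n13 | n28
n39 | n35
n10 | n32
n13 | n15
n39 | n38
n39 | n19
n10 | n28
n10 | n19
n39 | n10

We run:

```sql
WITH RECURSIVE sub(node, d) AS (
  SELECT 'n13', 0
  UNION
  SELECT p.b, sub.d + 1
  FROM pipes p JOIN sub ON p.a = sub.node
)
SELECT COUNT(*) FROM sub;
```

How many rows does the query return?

3

Base: (n13, d=0).
Iteration 1: edges from {n13} -> (n15, d=1), (n28, d=1).
Iteration 2: no outgoing edges from {n15,n28}; recursion stops.
Total rows emitted: 3.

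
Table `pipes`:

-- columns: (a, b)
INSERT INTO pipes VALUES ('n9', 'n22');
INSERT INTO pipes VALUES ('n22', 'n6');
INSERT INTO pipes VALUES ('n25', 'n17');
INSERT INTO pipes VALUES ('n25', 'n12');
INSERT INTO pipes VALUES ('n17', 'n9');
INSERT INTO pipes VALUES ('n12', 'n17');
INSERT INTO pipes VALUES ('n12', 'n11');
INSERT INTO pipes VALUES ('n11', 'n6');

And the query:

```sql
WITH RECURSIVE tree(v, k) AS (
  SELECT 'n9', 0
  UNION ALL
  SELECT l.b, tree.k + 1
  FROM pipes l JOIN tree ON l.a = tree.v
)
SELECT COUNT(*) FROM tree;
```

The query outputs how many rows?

Base: (n9, k=0).
Iteration 1: edges from {n9} -> (n22, k=1).
Iteration 2: edges from {n22} -> (n6, k=2).
Iteration 3: no outgoing edges from {n6}; recursion stops.
Total rows emitted: 3.

3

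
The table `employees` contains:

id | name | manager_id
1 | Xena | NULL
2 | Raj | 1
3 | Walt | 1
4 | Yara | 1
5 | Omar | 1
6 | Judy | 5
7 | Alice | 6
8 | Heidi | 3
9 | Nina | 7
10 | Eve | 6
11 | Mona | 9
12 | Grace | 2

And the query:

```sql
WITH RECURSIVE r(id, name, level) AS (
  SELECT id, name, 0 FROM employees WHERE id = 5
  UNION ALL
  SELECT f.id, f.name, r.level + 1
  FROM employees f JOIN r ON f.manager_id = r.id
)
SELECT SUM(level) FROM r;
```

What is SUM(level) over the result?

Base: id=5 (Omar) at level 0.
Iteration 1: rows with manager_id in {5} -> Judy (id 6, level 1).
Iteration 2: rows with manager_id in {6} -> Alice (id 7, level 2), Eve (id 10, level 2).
Iteration 3: rows with manager_id in {7,10} -> Nina (id 9, level 3).
Iteration 4: rows with manager_id in {9} -> Mona (id 11, level 4).
Iteration 5: no rows with manager_id in {11}; recursion stops.
SUM(level) = 0 + 1 + 2 + 2 + 3 + 4 = 12.

12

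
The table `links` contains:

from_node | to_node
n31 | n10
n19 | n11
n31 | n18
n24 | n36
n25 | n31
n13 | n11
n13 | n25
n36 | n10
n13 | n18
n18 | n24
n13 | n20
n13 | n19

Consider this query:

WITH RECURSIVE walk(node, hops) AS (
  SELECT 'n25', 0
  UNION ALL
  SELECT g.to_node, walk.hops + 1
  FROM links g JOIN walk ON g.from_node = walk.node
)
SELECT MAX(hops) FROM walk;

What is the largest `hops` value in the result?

Base: (n25, hops=0).
Iteration 1: edges from {n25} -> (n31, hops=1).
Iteration 2: edges from {n31} -> (n10, hops=2), (n18, hops=2).
Iteration 3: edges from {n10,n18} -> (n24, hops=3).
Iteration 4: edges from {n24} -> (n36, hops=4).
Iteration 5: edges from {n36} -> (n10, hops=5).
Iteration 6: no outgoing edges from {n10}; recursion stops.
hops values: 0, 1, 2, 2, 3, 4, 5; the maximum is 5.

5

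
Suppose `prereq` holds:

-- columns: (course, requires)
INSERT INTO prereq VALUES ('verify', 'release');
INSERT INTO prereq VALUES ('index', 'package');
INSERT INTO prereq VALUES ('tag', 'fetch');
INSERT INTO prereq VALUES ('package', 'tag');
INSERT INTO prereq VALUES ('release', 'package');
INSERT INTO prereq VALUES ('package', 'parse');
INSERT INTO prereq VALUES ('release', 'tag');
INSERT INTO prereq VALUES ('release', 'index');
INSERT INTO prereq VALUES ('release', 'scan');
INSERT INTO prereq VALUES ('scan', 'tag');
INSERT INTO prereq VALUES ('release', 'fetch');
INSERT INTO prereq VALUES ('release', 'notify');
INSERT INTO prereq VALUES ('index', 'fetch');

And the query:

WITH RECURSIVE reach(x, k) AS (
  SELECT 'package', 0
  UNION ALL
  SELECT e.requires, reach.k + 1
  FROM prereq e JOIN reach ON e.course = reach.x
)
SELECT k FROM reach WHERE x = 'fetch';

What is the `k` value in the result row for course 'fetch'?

2

Base: (package, k=0).
Iteration 1: edges from {package} -> (parse, k=1), (tag, k=1).
Iteration 2: edges from {parse,tag} -> (fetch, k=2).
Iteration 3: no outgoing edges from {fetch}; recursion stops.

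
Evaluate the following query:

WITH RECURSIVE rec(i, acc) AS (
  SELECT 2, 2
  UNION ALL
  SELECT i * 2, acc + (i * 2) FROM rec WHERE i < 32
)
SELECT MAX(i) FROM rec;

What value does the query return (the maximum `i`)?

32

Base: i=2, acc=2.
Iteration 1: 2 < 32 holds -> i = 2 * 2 = 4, acc = 2 + 4 = 6.
Iteration 2: 4 < 32 holds -> i = 4 * 2 = 8, acc = 6 + 8 = 14.
Iteration 3: 8 < 32 holds -> i = 8 * 2 = 16, acc = 14 + 16 = 30.
Iteration 4: 16 < 32 holds -> i = 16 * 2 = 32, acc = 30 + 32 = 62.
Iteration 5: 32 < 32 fails; recursion stops.
i values: 2, 4, 8, 16, 32; the maximum is 32.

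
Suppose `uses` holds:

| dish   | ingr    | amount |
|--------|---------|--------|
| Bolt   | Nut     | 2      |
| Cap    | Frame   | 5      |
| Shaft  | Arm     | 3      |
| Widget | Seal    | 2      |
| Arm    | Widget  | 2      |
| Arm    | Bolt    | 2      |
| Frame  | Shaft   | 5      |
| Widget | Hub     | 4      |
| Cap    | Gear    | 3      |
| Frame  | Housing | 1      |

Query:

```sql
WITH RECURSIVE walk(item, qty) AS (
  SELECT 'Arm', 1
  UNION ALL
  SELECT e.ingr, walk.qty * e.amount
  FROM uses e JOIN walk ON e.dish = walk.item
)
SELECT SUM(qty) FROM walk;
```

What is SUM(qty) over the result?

21

Base: (Arm, qty=1).
Iteration 1: components of {Arm} -> Bolt = 1*2 = 2, Widget = 1*2 = 2.
Iteration 2: components of {Bolt,Widget} -> Hub = 2*4 = 8, Nut = 2*2 = 4, Seal = 2*2 = 4.
Iteration 3: no further components; recursion stops.
SUM(qty) = 1 + 2 + 2 + 4 + 8 + 4 = 21.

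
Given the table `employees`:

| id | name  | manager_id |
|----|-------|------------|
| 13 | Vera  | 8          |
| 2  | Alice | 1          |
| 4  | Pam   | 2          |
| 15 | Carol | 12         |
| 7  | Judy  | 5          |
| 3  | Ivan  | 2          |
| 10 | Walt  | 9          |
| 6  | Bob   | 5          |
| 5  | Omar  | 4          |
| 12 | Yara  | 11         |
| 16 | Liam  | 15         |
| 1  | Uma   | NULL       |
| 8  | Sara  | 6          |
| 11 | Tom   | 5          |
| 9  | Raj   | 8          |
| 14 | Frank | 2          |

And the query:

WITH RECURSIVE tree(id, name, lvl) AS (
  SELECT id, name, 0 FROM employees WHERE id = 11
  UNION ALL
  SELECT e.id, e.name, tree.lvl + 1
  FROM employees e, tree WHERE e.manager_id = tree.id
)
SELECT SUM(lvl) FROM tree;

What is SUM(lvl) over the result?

6

Base: id=11 (Tom) at lvl 0.
Iteration 1: rows with manager_id in {11} -> Yara (id 12, lvl 1).
Iteration 2: rows with manager_id in {12} -> Carol (id 15, lvl 2).
Iteration 3: rows with manager_id in {15} -> Liam (id 16, lvl 3).
Iteration 4: no rows with manager_id in {16}; recursion stops.
SUM(lvl) = 0 + 1 + 2 + 3 = 6.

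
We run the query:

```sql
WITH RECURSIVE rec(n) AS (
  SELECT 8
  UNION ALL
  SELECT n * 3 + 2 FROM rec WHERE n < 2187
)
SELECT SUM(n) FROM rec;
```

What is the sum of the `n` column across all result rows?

Base: n=8.
Iteration 1: 8 < 2187 holds -> n = 8 * 3 + 2 = 26.
Iteration 2: 26 < 2187 holds -> n = 26 * 3 + 2 = 80.
Iteration 3: 80 < 2187 holds -> n = 80 * 3 + 2 = 242.
Iteration 4: 242 < 2187 holds -> n = 242 * 3 + 2 = 728.
Iteration 5: 728 < 2187 holds -> n = 728 * 3 + 2 = 2186.
Iteration 6: 2186 < 2187 holds -> n = 2186 * 3 + 2 = 6560.
Iteration 7: 6560 < 2187 fails; recursion stops.
SUM(n) = 8 + 26 + 80 + 242 + 728 + 2186 + 6560 = 9830.

9830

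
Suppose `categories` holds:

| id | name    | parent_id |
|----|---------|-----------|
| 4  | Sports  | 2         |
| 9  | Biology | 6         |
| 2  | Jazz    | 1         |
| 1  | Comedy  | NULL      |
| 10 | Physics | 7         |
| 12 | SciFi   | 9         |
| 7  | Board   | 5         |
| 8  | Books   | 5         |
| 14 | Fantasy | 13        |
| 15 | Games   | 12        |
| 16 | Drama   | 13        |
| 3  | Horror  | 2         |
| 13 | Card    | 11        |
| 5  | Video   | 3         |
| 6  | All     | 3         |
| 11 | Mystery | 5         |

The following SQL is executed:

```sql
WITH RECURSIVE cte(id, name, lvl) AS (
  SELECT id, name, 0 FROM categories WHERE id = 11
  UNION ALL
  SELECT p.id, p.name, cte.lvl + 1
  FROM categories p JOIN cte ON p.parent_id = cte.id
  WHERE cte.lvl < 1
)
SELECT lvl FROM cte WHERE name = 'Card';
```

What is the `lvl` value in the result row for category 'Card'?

Base: id=11 (Mystery) at lvl 0.
Iteration 1: rows with parent_id in {11} -> Card (id 13, lvl 1).
Iteration 2: lvl < 1 fails for all current rows; recursion stops.

1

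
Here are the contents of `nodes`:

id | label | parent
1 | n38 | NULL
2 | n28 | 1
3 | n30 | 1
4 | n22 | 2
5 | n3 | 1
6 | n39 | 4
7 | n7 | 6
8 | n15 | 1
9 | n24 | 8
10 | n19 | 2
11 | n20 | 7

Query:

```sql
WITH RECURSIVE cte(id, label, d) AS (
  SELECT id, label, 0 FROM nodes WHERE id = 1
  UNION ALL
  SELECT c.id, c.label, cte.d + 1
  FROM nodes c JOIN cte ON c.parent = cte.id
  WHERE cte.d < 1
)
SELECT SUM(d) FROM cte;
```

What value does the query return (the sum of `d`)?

4

Base: id=1 (n38) at d 0.
Iteration 1: rows with parent in {1} -> n28 (id 2, d 1), n30 (id 3, d 1), n3 (id 5, d 1), n15 (id 8, d 1).
Iteration 2: d < 1 fails for all current rows; recursion stops.
SUM(d) = 0 + 1 + 1 + 1 + 1 = 4.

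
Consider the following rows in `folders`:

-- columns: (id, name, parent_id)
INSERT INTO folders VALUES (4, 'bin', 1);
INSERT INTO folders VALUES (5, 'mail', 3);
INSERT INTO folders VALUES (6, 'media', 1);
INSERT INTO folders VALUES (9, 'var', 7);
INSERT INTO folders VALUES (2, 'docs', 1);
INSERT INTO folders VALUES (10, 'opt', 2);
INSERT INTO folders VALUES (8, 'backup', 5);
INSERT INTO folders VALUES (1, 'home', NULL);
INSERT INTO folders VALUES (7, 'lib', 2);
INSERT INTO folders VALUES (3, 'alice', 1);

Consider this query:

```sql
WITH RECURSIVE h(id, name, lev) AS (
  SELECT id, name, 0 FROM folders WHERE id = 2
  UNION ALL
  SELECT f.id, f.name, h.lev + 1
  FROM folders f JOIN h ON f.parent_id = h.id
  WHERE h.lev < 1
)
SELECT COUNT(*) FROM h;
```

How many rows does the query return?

3

Base: id=2 (docs) at lev 0.
Iteration 1: rows with parent_id in {2} -> lib (id 7, lev 1), opt (id 10, lev 1).
Iteration 2: lev < 1 fails for all current rows; recursion stops.
Total rows emitted: 3.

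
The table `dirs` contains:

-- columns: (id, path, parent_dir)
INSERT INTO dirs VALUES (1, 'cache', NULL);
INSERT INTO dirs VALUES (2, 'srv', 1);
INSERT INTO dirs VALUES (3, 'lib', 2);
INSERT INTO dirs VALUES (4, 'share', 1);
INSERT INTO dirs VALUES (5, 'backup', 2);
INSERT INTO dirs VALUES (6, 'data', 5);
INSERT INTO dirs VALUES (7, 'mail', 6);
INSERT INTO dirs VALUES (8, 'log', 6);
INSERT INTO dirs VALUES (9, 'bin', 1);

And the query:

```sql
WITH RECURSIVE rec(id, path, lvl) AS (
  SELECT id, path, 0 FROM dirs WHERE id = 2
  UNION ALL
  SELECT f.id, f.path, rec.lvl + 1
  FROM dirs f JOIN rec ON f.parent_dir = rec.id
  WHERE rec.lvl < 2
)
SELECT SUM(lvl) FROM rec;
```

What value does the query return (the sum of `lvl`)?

4

Base: id=2 (srv) at lvl 0.
Iteration 1: rows with parent_dir in {2} -> lib (id 3, lvl 1), backup (id 5, lvl 1).
Iteration 2: rows with parent_dir in {3,5} -> data (id 6, lvl 2).
Iteration 3: lvl < 2 fails for all current rows; recursion stops.
SUM(lvl) = 0 + 1 + 1 + 2 = 4.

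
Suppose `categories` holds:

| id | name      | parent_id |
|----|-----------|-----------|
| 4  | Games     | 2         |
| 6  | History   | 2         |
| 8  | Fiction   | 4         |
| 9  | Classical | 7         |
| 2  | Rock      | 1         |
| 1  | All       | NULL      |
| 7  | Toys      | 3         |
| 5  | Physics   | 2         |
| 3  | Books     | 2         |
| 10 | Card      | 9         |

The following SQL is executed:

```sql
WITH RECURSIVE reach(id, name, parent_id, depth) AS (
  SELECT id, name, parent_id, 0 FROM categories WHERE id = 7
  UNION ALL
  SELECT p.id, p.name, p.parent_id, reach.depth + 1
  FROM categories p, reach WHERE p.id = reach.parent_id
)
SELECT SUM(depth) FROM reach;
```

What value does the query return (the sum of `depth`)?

Base: id=7 (Toys), parent_id=3, depth 0.
Iteration 1: join on id=3 -> Books (id 3, parent_id=2, depth 1).
Iteration 2: join on id=2 -> Rock (id 2, parent_id=1, depth 2).
Iteration 3: join on id=1 -> All (id 1, parent_id=NULL, depth 3).
Iteration 4: parent_id is NULL; no match; recursion stops.
SUM(depth) = 0 + 1 + 2 + 3 = 6.

6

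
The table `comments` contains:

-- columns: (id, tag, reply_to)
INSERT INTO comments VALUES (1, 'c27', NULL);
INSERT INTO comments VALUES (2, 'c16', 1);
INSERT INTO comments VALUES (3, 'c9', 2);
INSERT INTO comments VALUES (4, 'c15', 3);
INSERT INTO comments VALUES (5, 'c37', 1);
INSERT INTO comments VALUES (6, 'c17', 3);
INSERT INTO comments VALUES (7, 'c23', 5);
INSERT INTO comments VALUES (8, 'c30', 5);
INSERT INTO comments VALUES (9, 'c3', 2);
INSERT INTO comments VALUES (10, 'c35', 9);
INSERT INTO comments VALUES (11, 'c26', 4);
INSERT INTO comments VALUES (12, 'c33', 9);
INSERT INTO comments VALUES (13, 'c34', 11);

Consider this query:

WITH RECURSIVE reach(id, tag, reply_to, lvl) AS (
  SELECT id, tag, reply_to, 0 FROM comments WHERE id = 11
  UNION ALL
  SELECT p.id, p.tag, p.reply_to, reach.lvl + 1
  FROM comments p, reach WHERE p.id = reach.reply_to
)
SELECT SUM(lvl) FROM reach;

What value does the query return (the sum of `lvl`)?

Base: id=11 (c26), reply_to=4, lvl 0.
Iteration 1: join on id=4 -> c15 (id 4, reply_to=3, lvl 1).
Iteration 2: join on id=3 -> c9 (id 3, reply_to=2, lvl 2).
Iteration 3: join on id=2 -> c16 (id 2, reply_to=1, lvl 3).
Iteration 4: join on id=1 -> c27 (id 1, reply_to=NULL, lvl 4).
Iteration 5: reply_to is NULL; no match; recursion stops.
SUM(lvl) = 0 + 1 + 2 + 3 + 4 = 10.

10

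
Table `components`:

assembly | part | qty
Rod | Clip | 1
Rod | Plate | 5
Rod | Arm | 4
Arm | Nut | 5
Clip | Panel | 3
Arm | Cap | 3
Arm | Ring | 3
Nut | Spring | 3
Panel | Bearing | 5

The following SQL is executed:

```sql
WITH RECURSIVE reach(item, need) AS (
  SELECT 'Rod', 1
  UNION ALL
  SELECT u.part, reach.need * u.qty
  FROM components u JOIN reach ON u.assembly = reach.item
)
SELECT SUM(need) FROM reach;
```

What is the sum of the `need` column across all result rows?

133

Base: (Rod, need=1).
Iteration 1: components of {Rod} -> Arm = 1*4 = 4, Clip = 1*1 = 1, Plate = 1*5 = 5.
Iteration 2: components of {Arm,Clip,Plate} -> Cap = 4*3 = 12, Nut = 4*5 = 20, Panel = 1*3 = 3, Ring = 4*3 = 12.
Iteration 3: components of {Cap,Nut,Panel,Ring} -> Bearing = 3*5 = 15, Spring = 20*3 = 60.
Iteration 4: no further components; recursion stops.
SUM(need) = 1 + 1 + 5 + 4 + 3 + 20 + 12 + 12 + 15 + 60 = 133.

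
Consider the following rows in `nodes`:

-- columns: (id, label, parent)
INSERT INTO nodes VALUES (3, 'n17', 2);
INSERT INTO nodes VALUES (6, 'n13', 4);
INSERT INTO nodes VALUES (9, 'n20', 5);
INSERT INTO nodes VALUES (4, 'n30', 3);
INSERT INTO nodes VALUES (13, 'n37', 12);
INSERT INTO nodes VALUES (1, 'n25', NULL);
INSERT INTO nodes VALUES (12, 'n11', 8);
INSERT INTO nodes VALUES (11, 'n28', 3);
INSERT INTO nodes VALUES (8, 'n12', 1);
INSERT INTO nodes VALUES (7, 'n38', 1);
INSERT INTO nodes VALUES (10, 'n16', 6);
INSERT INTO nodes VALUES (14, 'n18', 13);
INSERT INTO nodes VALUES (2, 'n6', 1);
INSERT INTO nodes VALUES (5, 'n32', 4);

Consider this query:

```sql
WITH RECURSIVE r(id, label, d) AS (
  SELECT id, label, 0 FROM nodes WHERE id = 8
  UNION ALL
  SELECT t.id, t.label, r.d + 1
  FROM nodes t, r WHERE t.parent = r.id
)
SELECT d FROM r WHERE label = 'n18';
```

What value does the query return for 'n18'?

Base: id=8 (n12) at d 0.
Iteration 1: rows with parent in {8} -> n11 (id 12, d 1).
Iteration 2: rows with parent in {12} -> n37 (id 13, d 2).
Iteration 3: rows with parent in {13} -> n18 (id 14, d 3).
Iteration 4: no rows with parent in {14}; recursion stops.

3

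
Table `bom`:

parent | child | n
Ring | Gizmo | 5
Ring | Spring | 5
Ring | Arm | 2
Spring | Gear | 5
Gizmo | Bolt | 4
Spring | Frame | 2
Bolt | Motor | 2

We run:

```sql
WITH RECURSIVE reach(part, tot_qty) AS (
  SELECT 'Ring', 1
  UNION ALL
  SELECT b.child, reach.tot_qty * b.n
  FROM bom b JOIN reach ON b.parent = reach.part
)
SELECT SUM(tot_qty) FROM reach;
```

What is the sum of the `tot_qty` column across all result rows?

Base: (Ring, tot_qty=1).
Iteration 1: components of {Ring} -> Arm = 1*2 = 2, Gizmo = 1*5 = 5, Spring = 1*5 = 5.
Iteration 2: components of {Arm,Gizmo,Spring} -> Bolt = 5*4 = 20, Frame = 5*2 = 10, Gear = 5*5 = 25.
Iteration 3: components of {Bolt,Frame,Gear} -> Motor = 20*2 = 40.
Iteration 4: no further components; recursion stops.
SUM(tot_qty) = 1 + 5 + 5 + 2 + 20 + 25 + 10 + 40 = 108.

108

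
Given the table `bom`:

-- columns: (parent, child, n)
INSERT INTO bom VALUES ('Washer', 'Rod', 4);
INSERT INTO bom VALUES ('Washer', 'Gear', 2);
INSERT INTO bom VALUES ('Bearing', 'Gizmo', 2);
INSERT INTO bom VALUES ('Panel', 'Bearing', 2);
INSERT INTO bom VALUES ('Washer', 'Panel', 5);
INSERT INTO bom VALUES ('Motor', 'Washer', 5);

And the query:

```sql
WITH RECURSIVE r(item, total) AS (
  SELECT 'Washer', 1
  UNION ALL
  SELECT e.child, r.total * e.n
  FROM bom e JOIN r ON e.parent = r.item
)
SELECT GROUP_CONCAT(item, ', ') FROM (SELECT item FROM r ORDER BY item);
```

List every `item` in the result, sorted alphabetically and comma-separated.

Base: (Washer, total=1).
Iteration 1: components of {Washer} -> Gear = 1*2 = 2, Panel = 1*5 = 5, Rod = 1*4 = 4.
Iteration 2: components of {Gear,Panel,Rod} -> Bearing = 5*2 = 10.
Iteration 3: components of {Bearing} -> Gizmo = 10*2 = 20.
Iteration 4: no further components; recursion stops.

Bearing, Gear, Gizmo, Panel, Rod, Washer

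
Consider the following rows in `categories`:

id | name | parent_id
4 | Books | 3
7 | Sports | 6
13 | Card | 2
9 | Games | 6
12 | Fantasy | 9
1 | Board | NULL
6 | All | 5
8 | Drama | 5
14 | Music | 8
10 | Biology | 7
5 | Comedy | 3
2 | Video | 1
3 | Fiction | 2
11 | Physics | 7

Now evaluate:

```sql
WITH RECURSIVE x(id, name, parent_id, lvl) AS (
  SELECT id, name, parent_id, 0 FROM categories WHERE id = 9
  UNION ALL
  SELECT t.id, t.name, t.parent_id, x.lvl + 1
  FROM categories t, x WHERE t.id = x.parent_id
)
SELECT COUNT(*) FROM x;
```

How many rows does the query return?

Base: id=9 (Games), parent_id=6, lvl 0.
Iteration 1: join on id=6 -> All (id 6, parent_id=5, lvl 1).
Iteration 2: join on id=5 -> Comedy (id 5, parent_id=3, lvl 2).
Iteration 3: join on id=3 -> Fiction (id 3, parent_id=2, lvl 3).
Iteration 4: join on id=2 -> Video (id 2, parent_id=1, lvl 4).
Iteration 5: join on id=1 -> Board (id 1, parent_id=NULL, lvl 5).
Iteration 6: parent_id is NULL; no match; recursion stops.
Total rows emitted: 6.

6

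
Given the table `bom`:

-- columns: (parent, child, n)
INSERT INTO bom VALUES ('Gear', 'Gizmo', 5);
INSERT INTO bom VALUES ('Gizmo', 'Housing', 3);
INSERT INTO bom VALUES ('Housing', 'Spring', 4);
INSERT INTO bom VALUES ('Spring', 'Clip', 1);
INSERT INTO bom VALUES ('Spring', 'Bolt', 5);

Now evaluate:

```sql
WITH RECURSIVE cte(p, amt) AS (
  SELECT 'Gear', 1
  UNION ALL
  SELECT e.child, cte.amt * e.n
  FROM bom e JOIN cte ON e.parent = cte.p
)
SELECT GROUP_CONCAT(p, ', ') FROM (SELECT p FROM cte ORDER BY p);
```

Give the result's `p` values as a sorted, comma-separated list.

Bolt, Clip, Gear, Gizmo, Housing, Spring

Base: (Gear, amt=1).
Iteration 1: components of {Gear} -> Gizmo = 1*5 = 5.
Iteration 2: components of {Gizmo} -> Housing = 5*3 = 15.
Iteration 3: components of {Housing} -> Spring = 15*4 = 60.
Iteration 4: components of {Spring} -> Bolt = 60*5 = 300, Clip = 60*1 = 60.
Iteration 5: no further components; recursion stops.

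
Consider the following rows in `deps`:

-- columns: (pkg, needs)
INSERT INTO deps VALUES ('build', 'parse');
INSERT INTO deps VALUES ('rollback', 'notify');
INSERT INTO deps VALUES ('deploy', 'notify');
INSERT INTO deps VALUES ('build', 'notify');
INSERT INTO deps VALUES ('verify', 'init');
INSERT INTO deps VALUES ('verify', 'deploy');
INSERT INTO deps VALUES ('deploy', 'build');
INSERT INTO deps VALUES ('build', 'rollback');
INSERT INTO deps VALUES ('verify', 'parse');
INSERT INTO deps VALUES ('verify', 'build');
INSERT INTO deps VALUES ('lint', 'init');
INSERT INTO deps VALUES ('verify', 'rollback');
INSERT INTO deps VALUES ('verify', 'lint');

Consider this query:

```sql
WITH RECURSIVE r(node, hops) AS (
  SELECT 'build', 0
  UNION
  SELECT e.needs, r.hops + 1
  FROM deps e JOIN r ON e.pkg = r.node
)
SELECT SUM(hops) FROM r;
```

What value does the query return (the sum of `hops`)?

5

Base: (build, hops=0).
Iteration 1: edges from {build} -> (notify, hops=1), (parse, hops=1), (rollback, hops=1).
Iteration 2: edges from {notify,parse,rollback} -> (notify, hops=2).
Iteration 3: no outgoing edges from {notify}; recursion stops.
SUM(hops) = 0 + 1 + 1 + 1 + 2 = 5.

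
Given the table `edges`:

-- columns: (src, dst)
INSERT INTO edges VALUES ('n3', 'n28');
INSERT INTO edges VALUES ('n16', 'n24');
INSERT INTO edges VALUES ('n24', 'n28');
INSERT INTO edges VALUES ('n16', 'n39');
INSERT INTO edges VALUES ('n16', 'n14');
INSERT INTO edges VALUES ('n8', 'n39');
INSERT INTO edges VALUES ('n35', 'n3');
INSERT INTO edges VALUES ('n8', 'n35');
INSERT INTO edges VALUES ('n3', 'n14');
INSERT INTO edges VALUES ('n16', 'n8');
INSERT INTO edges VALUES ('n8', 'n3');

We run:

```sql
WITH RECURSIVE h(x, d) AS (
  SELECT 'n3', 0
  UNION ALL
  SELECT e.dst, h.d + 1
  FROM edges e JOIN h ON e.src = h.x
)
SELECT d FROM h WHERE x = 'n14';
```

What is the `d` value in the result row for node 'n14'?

Base: (n3, d=0).
Iteration 1: edges from {n3} -> (n14, d=1), (n28, d=1).
Iteration 2: no outgoing edges from {n14,n28}; recursion stops.

1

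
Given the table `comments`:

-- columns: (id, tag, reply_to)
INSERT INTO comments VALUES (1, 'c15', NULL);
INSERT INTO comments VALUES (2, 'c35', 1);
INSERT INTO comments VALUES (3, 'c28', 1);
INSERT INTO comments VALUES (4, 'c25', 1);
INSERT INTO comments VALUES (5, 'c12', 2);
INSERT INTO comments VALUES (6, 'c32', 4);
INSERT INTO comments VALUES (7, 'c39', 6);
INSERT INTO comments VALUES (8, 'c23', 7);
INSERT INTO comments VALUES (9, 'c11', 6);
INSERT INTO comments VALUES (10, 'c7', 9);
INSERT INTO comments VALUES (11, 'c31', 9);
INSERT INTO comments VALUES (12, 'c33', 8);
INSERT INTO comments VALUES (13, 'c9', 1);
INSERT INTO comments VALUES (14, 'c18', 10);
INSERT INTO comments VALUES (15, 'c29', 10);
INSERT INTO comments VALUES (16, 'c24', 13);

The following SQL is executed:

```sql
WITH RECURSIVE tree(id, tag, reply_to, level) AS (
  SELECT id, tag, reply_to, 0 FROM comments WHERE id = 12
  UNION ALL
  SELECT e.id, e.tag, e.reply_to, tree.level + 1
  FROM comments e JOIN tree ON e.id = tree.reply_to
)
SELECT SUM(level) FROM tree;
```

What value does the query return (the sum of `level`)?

Base: id=12 (c33), reply_to=8, level 0.
Iteration 1: join on id=8 -> c23 (id 8, reply_to=7, level 1).
Iteration 2: join on id=7 -> c39 (id 7, reply_to=6, level 2).
Iteration 3: join on id=6 -> c32 (id 6, reply_to=4, level 3).
Iteration 4: join on id=4 -> c25 (id 4, reply_to=1, level 4).
Iteration 5: join on id=1 -> c15 (id 1, reply_to=NULL, level 5).
Iteration 6: reply_to is NULL; no match; recursion stops.
SUM(level) = 0 + 1 + 2 + 3 + 4 + 5 = 15.

15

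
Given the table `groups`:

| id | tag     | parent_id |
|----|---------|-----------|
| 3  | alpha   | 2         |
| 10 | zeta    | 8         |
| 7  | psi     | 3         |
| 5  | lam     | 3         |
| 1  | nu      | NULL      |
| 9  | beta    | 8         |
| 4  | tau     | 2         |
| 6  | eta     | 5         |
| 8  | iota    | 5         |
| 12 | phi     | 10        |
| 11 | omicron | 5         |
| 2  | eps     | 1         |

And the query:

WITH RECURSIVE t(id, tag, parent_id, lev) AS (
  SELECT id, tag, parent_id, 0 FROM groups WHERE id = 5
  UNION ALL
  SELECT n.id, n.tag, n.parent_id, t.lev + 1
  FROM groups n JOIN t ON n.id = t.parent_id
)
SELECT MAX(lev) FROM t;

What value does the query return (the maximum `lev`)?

3

Base: id=5 (lam), parent_id=3, lev 0.
Iteration 1: join on id=3 -> alpha (id 3, parent_id=2, lev 1).
Iteration 2: join on id=2 -> eps (id 2, parent_id=1, lev 2).
Iteration 3: join on id=1 -> nu (id 1, parent_id=NULL, lev 3).
Iteration 4: parent_id is NULL; no match; recursion stops.
lev values: 0, 1, 2, 3; the maximum is 3.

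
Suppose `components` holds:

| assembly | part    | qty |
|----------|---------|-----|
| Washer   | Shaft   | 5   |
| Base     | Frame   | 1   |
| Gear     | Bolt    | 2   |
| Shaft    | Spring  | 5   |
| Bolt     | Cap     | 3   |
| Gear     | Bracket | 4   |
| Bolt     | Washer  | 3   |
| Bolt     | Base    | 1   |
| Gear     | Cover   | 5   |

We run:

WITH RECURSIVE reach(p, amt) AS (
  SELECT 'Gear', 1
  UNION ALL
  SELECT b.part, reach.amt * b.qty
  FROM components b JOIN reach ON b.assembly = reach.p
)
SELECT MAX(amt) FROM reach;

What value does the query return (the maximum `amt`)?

150

Base: (Gear, amt=1).
Iteration 1: components of {Gear} -> Bolt = 1*2 = 2, Bracket = 1*4 = 4, Cover = 1*5 = 5.
Iteration 2: components of {Bolt,Bracket,Cover} -> Base = 2*1 = 2, Cap = 2*3 = 6, Washer = 2*3 = 6.
Iteration 3: components of {Base,Cap,Washer} -> Frame = 2*1 = 2, Shaft = 6*5 = 30.
Iteration 4: components of {Frame,Shaft} -> Spring = 30*5 = 150.
Iteration 5: no further components; recursion stops.
amt values: 1, 2, 4, 5, 6, 6, 2, 30, 2, 150; the maximum is 150.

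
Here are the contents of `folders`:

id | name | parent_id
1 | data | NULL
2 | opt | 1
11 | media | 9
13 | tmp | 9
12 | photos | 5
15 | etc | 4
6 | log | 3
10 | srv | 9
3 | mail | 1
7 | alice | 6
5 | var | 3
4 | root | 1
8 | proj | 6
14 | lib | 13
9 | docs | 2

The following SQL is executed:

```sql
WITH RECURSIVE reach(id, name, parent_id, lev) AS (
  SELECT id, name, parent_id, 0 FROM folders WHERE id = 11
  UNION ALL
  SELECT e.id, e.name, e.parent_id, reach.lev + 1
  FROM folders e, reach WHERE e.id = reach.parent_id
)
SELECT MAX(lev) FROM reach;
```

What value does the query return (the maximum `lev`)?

Base: id=11 (media), parent_id=9, lev 0.
Iteration 1: join on id=9 -> docs (id 9, parent_id=2, lev 1).
Iteration 2: join on id=2 -> opt (id 2, parent_id=1, lev 2).
Iteration 3: join on id=1 -> data (id 1, parent_id=NULL, lev 3).
Iteration 4: parent_id is NULL; no match; recursion stops.
lev values: 0, 1, 2, 3; the maximum is 3.

3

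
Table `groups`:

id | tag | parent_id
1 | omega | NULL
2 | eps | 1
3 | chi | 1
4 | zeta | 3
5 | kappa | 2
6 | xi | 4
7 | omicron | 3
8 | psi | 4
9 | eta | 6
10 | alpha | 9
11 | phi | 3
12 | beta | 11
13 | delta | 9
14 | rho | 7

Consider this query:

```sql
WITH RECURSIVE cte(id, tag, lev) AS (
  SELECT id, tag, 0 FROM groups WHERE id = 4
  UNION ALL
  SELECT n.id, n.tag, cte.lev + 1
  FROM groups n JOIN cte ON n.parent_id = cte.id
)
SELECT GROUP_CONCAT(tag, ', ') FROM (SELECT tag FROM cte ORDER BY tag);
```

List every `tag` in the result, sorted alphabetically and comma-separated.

Base: id=4 (zeta) at lev 0.
Iteration 1: rows with parent_id in {4} -> xi (id 6, lev 1), psi (id 8, lev 1).
Iteration 2: rows with parent_id in {6,8} -> eta (id 9, lev 2).
Iteration 3: rows with parent_id in {9} -> alpha (id 10, lev 3), delta (id 13, lev 3).
Iteration 4: no rows with parent_id in {10,13}; recursion stops.

alpha, delta, eta, psi, xi, zeta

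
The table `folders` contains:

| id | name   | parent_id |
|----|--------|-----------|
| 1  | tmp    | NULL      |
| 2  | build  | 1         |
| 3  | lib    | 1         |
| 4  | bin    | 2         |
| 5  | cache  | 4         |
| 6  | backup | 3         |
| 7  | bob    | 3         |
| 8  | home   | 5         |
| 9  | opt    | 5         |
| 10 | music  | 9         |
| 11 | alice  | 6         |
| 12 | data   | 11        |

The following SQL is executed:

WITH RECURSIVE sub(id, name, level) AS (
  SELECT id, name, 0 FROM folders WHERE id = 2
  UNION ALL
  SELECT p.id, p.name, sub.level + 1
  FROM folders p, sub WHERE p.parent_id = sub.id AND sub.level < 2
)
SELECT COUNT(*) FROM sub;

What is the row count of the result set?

Base: id=2 (build) at level 0.
Iteration 1: rows with parent_id in {2} -> bin (id 4, level 1).
Iteration 2: rows with parent_id in {4} -> cache (id 5, level 2).
Iteration 3: level < 2 fails for all current rows; recursion stops.
Total rows emitted: 3.

3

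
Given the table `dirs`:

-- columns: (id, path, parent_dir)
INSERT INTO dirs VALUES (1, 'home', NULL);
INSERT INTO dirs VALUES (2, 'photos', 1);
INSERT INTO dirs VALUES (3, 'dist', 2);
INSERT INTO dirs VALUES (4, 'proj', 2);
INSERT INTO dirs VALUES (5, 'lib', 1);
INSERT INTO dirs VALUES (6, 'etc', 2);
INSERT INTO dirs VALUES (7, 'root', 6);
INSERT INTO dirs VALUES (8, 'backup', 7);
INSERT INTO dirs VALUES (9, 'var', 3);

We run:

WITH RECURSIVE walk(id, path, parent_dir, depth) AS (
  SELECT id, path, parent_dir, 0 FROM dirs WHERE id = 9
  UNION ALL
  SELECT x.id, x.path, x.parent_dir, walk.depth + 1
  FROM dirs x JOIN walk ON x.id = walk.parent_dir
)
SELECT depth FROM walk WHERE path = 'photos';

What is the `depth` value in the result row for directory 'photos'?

2

Base: id=9 (var), parent_dir=3, depth 0.
Iteration 1: join on id=3 -> dist (id 3, parent_dir=2, depth 1).
Iteration 2: join on id=2 -> photos (id 2, parent_dir=1, depth 2).
Iteration 3: join on id=1 -> home (id 1, parent_dir=NULL, depth 3).
Iteration 4: parent_dir is NULL; no match; recursion stops.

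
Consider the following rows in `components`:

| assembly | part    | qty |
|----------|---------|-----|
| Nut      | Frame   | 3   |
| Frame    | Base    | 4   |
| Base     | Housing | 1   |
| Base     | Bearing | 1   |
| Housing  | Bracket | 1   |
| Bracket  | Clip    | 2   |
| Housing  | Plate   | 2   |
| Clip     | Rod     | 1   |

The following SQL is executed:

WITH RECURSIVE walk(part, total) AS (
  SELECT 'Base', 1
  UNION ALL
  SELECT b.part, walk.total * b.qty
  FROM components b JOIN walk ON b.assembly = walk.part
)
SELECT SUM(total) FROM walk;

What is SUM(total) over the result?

Base: (Base, total=1).
Iteration 1: components of {Base} -> Bearing = 1*1 = 1, Housing = 1*1 = 1.
Iteration 2: components of {Bearing,Housing} -> Bracket = 1*1 = 1, Plate = 1*2 = 2.
Iteration 3: components of {Bracket,Plate} -> Clip = 1*2 = 2.
Iteration 4: components of {Clip} -> Rod = 2*1 = 2.
Iteration 5: no further components; recursion stops.
SUM(total) = 1 + 1 + 1 + 1 + 2 + 2 + 2 = 10.

10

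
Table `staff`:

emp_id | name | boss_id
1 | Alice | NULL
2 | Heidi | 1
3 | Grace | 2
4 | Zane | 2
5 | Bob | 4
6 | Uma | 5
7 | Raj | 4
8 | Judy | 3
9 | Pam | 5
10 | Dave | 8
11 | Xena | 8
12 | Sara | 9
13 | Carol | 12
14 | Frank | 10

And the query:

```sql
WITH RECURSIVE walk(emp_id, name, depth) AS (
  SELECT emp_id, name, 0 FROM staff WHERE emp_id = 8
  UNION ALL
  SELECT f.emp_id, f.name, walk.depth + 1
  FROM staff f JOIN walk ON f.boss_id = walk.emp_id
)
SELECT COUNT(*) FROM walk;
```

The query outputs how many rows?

Base: emp_id=8 (Judy) at depth 0.
Iteration 1: rows with boss_id in {8} -> Dave (id 10, depth 1), Xena (id 11, depth 1).
Iteration 2: rows with boss_id in {10,11} -> Frank (id 14, depth 2).
Iteration 3: no rows with boss_id in {14}; recursion stops.
Total rows emitted: 4.

4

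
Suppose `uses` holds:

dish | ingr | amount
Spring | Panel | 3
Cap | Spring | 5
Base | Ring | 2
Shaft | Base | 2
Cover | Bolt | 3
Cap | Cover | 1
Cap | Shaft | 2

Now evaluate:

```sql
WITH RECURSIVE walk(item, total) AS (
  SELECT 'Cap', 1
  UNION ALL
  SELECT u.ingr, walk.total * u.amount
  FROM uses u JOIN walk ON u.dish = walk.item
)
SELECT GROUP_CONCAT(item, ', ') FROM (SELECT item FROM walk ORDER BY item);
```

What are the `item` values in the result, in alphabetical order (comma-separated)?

Base, Bolt, Cap, Cover, Panel, Ring, Shaft, Spring

Base: (Cap, total=1).
Iteration 1: components of {Cap} -> Cover = 1*1 = 1, Shaft = 1*2 = 2, Spring = 1*5 = 5.
Iteration 2: components of {Cover,Shaft,Spring} -> Base = 2*2 = 4, Bolt = 1*3 = 3, Panel = 5*3 = 15.
Iteration 3: components of {Base,Bolt,Panel} -> Ring = 4*2 = 8.
Iteration 4: no further components; recursion stops.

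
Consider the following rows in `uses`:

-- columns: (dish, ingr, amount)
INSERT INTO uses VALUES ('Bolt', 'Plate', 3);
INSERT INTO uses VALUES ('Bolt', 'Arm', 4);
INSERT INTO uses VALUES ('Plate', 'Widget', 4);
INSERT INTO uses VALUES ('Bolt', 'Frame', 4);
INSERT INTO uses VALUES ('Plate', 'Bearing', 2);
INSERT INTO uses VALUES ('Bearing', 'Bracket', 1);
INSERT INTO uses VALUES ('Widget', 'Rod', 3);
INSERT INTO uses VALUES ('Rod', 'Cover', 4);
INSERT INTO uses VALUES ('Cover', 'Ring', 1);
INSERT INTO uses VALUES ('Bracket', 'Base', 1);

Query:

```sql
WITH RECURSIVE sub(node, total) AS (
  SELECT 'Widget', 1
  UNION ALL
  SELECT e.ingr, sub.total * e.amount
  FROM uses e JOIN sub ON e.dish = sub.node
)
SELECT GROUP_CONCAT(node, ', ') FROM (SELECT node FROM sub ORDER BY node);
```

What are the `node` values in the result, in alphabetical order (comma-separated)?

Cover, Ring, Rod, Widget

Base: (Widget, total=1).
Iteration 1: components of {Widget} -> Rod = 1*3 = 3.
Iteration 2: components of {Rod} -> Cover = 3*4 = 12.
Iteration 3: components of {Cover} -> Ring = 12*1 = 12.
Iteration 4: no further components; recursion stops.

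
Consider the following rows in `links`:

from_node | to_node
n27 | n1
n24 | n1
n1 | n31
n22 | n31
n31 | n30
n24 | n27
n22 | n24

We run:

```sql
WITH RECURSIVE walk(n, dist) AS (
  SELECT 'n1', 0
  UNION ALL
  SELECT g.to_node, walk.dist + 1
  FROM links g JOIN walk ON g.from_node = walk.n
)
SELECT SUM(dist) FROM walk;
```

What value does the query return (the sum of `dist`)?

Base: (n1, dist=0).
Iteration 1: edges from {n1} -> (n31, dist=1).
Iteration 2: edges from {n31} -> (n30, dist=2).
Iteration 3: no outgoing edges from {n30}; recursion stops.
SUM(dist) = 0 + 1 + 2 = 3.

3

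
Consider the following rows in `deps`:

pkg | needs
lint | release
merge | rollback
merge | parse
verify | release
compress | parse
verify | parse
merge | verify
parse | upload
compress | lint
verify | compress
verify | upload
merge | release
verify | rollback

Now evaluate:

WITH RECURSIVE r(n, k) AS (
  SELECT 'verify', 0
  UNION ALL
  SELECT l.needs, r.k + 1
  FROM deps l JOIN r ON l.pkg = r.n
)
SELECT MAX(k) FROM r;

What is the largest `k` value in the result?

Base: (verify, k=0).
Iteration 1: edges from {verify} -> (compress, k=1), (parse, k=1), (release, k=1), (rollback, k=1), (upload, k=1).
Iteration 2: edges from {compress,parse,release,rollback,upload} -> (lint, k=2), (parse, k=2), (upload, k=2).
Iteration 3: edges from {lint,parse,upload} -> (release, k=3), (upload, k=3).
Iteration 4: no outgoing edges from {release,upload}; recursion stops.
k values: 0, 1, 1, 1, 1, 1, 2, 2, 2, 3, 3; the maximum is 3.

3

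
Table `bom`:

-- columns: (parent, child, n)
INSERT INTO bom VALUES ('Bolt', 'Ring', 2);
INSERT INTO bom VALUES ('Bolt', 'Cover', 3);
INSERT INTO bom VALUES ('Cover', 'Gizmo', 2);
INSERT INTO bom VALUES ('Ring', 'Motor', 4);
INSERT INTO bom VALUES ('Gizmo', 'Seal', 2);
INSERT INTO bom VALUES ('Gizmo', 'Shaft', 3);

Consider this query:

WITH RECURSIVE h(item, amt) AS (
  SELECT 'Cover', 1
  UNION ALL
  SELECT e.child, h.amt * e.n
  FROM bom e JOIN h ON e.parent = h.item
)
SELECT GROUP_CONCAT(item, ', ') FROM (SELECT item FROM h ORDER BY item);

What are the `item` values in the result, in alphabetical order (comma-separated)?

Base: (Cover, amt=1).
Iteration 1: components of {Cover} -> Gizmo = 1*2 = 2.
Iteration 2: components of {Gizmo} -> Seal = 2*2 = 4, Shaft = 2*3 = 6.
Iteration 3: no further components; recursion stops.

Cover, Gizmo, Seal, Shaft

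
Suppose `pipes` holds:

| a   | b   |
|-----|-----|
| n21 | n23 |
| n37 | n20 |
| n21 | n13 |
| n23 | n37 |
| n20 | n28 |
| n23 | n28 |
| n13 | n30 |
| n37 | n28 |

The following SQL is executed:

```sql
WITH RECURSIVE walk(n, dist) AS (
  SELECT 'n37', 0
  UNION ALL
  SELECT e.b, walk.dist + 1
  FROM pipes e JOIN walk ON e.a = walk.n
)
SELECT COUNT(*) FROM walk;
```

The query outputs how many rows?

4

Base: (n37, dist=0).
Iteration 1: edges from {n37} -> (n20, dist=1), (n28, dist=1).
Iteration 2: edges from {n20,n28} -> (n28, dist=2).
Iteration 3: no outgoing edges from {n28}; recursion stops.
Total rows emitted: 4.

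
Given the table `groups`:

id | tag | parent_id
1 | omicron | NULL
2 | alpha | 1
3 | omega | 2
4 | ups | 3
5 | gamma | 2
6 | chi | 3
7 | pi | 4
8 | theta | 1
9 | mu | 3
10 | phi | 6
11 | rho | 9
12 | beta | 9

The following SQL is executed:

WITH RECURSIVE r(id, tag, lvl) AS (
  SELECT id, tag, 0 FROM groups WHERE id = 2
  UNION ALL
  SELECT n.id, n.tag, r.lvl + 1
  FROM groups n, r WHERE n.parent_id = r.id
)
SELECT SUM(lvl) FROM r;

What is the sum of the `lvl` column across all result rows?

Base: id=2 (alpha) at lvl 0.
Iteration 1: rows with parent_id in {2} -> omega (id 3, lvl 1), gamma (id 5, lvl 1).
Iteration 2: rows with parent_id in {3,5} -> ups (id 4, lvl 2), chi (id 6, lvl 2), mu (id 9, lvl 2).
Iteration 3: rows with parent_id in {4,6,9} -> pi (id 7, lvl 3), phi (id 10, lvl 3), rho (id 11, lvl 3), beta (id 12, lvl 3).
Iteration 4: no rows with parent_id in {7,10,11,12}; recursion stops.
SUM(lvl) = 0 + 1 + 1 + 2 + 2 + 2 + 3 + 3 + 3 + 3 = 20.

20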